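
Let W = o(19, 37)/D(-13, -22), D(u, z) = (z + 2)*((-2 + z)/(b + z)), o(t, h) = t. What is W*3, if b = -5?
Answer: -513/160 ≈ -3.2062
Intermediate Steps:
D(u, z) = (-2 + z)*(2 + z)/(-5 + z) (D(u, z) = (z + 2)*((-2 + z)/(-5 + z)) = (2 + z)*((-2 + z)/(-5 + z)) = (-2 + z)*(2 + z)/(-5 + z))
W = -171/160 (W = 19/(((-4 + (-22)²)/(-5 - 22))) = 19/(((-4 + 484)/(-27))) = 19/((-1/27*480)) = 19/(-160/9) = 19*(-9/160) = -171/160 ≈ -1.0688)
W*3 = -171/160*3 = -513/160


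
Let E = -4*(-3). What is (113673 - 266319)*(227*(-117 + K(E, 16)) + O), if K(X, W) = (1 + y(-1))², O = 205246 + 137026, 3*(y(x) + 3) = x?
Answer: -145142940280/3 ≈ -4.8381e+10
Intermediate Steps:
y(x) = -3 + x/3
O = 342272
E = 12
K(X, W) = 49/9 (K(X, W) = (1 + (-3 + (⅓)*(-1)))² = (1 + (-3 - ⅓))² = (1 - 10/3)² = (-7/3)² = 49/9)
(113673 - 266319)*(227*(-117 + K(E, 16)) + O) = (113673 - 266319)*(227*(-117 + 49/9) + 342272) = -152646*(227*(-1004/9) + 342272) = -152646*(-227908/9 + 342272) = -152646*2852540/9 = -145142940280/3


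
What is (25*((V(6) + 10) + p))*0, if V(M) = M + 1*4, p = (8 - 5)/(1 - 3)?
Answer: 0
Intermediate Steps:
p = -3/2 (p = 3/(-2) = 3*(-½) = -3/2 ≈ -1.5000)
V(M) = 4 + M (V(M) = M + 4 = 4 + M)
(25*((V(6) + 10) + p))*0 = (25*(((4 + 6) + 10) - 3/2))*0 = (25*((10 + 10) - 3/2))*0 = (25*(20 - 3/2))*0 = (25*(37/2))*0 = (925/2)*0 = 0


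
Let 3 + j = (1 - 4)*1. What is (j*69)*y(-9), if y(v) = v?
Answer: 3726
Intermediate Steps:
j = -6 (j = -3 + (1 - 4)*1 = -3 - 3*1 = -3 - 3 = -6)
(j*69)*y(-9) = -6*69*(-9) = -414*(-9) = 3726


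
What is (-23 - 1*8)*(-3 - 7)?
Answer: 310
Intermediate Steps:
(-23 - 1*8)*(-3 - 7) = (-23 - 8)*(-10) = -31*(-10) = 310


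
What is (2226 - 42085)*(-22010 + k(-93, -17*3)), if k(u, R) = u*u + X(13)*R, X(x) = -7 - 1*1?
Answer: 516293627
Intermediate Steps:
X(x) = -8 (X(x) = -7 - 1 = -8)
k(u, R) = u² - 8*R (k(u, R) = u*u - 8*R = u² - 8*R)
(2226 - 42085)*(-22010 + k(-93, -17*3)) = (2226 - 42085)*(-22010 + ((-93)² - (-136)*3)) = -39859*(-22010 + (8649 - 8*(-51))) = -39859*(-22010 + (8649 + 408)) = -39859*(-22010 + 9057) = -39859*(-12953) = 516293627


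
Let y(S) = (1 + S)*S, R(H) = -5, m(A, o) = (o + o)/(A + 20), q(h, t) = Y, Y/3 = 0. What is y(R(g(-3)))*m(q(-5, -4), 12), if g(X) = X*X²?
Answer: 24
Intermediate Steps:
Y = 0 (Y = 3*0 = 0)
q(h, t) = 0
m(A, o) = 2*o/(20 + A) (m(A, o) = (2*o)/(20 + A) = 2*o/(20 + A))
g(X) = X³
y(S) = S*(1 + S)
y(R(g(-3)))*m(q(-5, -4), 12) = (-5*(1 - 5))*(2*12/(20 + 0)) = (-5*(-4))*(2*12/20) = 20*(2*12*(1/20)) = 20*(6/5) = 24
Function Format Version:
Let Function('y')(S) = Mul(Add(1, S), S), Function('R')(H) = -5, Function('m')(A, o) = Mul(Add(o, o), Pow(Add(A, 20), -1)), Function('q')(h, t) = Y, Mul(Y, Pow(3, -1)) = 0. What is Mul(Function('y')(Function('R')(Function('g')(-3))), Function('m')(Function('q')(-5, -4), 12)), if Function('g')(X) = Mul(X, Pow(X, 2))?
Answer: 24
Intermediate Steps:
Y = 0 (Y = Mul(3, 0) = 0)
Function('q')(h, t) = 0
Function('m')(A, o) = Mul(2, o, Pow(Add(20, A), -1)) (Function('m')(A, o) = Mul(Mul(2, o), Pow(Add(20, A), -1)) = Mul(2, o, Pow(Add(20, A), -1)))
Function('g')(X) = Pow(X, 3)
Function('y')(S) = Mul(S, Add(1, S))
Mul(Function('y')(Function('R')(Function('g')(-3))), Function('m')(Function('q')(-5, -4), 12)) = Mul(Mul(-5, Add(1, -5)), Mul(2, 12, Pow(Add(20, 0), -1))) = Mul(Mul(-5, -4), Mul(2, 12, Pow(20, -1))) = Mul(20, Mul(2, 12, Rational(1, 20))) = Mul(20, Rational(6, 5)) = 24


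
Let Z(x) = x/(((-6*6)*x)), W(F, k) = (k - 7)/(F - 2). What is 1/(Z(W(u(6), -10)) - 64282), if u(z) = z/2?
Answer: -36/2314153 ≈ -1.5556e-5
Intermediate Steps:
u(z) = z/2 (u(z) = z*(1/2) = z/2)
W(F, k) = (-7 + k)/(-2 + F)
Z(x) = -1/36 (Z(x) = x/((-36*x)) = x*(-1/(36*x)) = -1/36)
1/(Z(W(u(6), -10)) - 64282) = 1/(-1/36 - 64282) = 1/(-2314153/36) = -36/2314153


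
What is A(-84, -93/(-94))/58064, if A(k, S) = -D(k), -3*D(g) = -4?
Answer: -1/43548 ≈ -2.2963e-5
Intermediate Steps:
D(g) = 4/3 (D(g) = -⅓*(-4) = 4/3)
A(k, S) = -4/3 (A(k, S) = -1*4/3 = -4/3)
A(-84, -93/(-94))/58064 = -4/3/58064 = -4/3*1/58064 = -1/43548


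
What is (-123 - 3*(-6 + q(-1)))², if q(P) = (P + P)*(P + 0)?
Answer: 12321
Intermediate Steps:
q(P) = 2*P² (q(P) = (2*P)*P = 2*P²)
(-123 - 3*(-6 + q(-1)))² = (-123 - 3*(-6 + 2*(-1)²))² = (-123 - 3*(-6 + 2*1))² = (-123 - 3*(-6 + 2))² = (-123 - 3*(-4))² = (-123 + 12)² = (-111)² = 12321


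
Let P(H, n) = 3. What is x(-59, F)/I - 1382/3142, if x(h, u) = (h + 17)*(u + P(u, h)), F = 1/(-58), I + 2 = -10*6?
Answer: 4465025/2824658 ≈ 1.5807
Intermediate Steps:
I = -62 (I = -2 - 10*6 = -2 - 60 = -62)
F = -1/58 ≈ -0.017241
x(h, u) = (3 + u)*(17 + h) (x(h, u) = (h + 17)*(u + 3) = (17 + h)*(3 + u) = (3 + u)*(17 + h))
x(-59, F)/I - 1382/3142 = (51 + 3*(-59) + 17*(-1/58) - 59*(-1/58))/(-62) - 1382/3142 = (51 - 177 - 17/58 + 59/58)*(-1/62) - 1382*1/3142 = -3633/29*(-1/62) - 691/1571 = 3633/1798 - 691/1571 = 4465025/2824658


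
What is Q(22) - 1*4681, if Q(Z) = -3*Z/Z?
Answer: -4684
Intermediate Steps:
Q(Z) = -3 (Q(Z) = -3*1 = -3)
Q(22) - 1*4681 = -3 - 1*4681 = -3 - 4681 = -4684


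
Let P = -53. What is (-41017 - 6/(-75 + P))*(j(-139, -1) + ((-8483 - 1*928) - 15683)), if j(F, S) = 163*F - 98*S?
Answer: 125093175505/64 ≈ 1.9546e+9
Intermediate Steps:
j(F, S) = -98*S + 163*F
(-41017 - 6/(-75 + P))*(j(-139, -1) + ((-8483 - 1*928) - 15683)) = (-41017 - 6/(-75 - 53))*((-98*(-1) + 163*(-139)) + ((-8483 - 1*928) - 15683)) = (-41017 - 6/(-128))*((98 - 22657) + ((-8483 - 928) - 15683)) = (-41017 - 6*(-1/128))*(-22559 + (-9411 - 15683)) = (-41017 + 3/64)*(-22559 - 25094) = -2625085/64*(-47653) = 125093175505/64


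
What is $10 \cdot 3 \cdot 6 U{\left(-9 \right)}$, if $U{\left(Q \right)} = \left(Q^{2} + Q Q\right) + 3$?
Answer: $29700$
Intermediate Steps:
$U{\left(Q \right)} = 3 + 2 Q^{2}$ ($U{\left(Q \right)} = \left(Q^{2} + Q^{2}\right) + 3 = 2 Q^{2} + 3 = 3 + 2 Q^{2}$)
$10 \cdot 3 \cdot 6 U{\left(-9 \right)} = 10 \cdot 3 \cdot 6 \left(3 + 2 \left(-9\right)^{2}\right) = 30 \cdot 6 \left(3 + 2 \cdot 81\right) = 180 \left(3 + 162\right) = 180 \cdot 165 = 29700$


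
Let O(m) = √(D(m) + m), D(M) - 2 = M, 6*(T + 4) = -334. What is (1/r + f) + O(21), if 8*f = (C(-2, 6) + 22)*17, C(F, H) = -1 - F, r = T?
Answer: 69965/1432 + 2*√11 ≈ 55.492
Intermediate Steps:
T = -179/3 (T = -4 + (⅙)*(-334) = -4 - 167/3 = -179/3 ≈ -59.667)
D(M) = 2 + M
O(m) = √(2 + 2*m) (O(m) = √((2 + m) + m) = √(2 + 2*m))
r = -179/3 ≈ -59.667
f = 391/8 (f = (((-1 - 1*(-2)) + 22)*17)/8 = (((-1 + 2) + 22)*17)/8 = ((1 + 22)*17)/8 = (23*17)/8 = (⅛)*391 = 391/8 ≈ 48.875)
(1/r + f) + O(21) = (1/(-179/3) + 391/8) + √(2 + 2*21) = (-3/179 + 391/8) + √(2 + 42) = 69965/1432 + √44 = 69965/1432 + 2*√11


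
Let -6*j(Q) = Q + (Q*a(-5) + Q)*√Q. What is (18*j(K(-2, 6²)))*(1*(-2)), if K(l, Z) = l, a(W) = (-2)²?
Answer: -12 - 60*I*√2 ≈ -12.0 - 84.853*I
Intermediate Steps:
a(W) = 4
j(Q) = -5*Q^(3/2)/6 - Q/6 (j(Q) = -(Q + (Q*4 + Q)*√Q)/6 = -(Q + (4*Q + Q)*√Q)/6 = -(Q + (5*Q)*√Q)/6 = -(Q + 5*Q^(3/2))/6 = -5*Q^(3/2)/6 - Q/6)
(18*j(K(-2, 6²)))*(1*(-2)) = (18*(-(-5)*I*√2/3 - ⅙*(-2)))*(1*(-2)) = (18*(-(-5)*I*√2/3 + ⅓))*(-2) = (18*(5*I*√2/3 + ⅓))*(-2) = (18*(⅓ + 5*I*√2/3))*(-2) = (6 + 30*I*√2)*(-2) = -12 - 60*I*√2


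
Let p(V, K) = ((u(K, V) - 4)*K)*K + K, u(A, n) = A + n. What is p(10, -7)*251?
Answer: -14056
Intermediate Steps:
p(V, K) = K + K²*(-4 + K + V) (p(V, K) = (((K + V) - 4)*K)*K + K = ((-4 + K + V)*K)*K + K = (K*(-4 + K + V))*K + K = K²*(-4 + K + V) + K = K + K²*(-4 + K + V))
p(10, -7)*251 = -7*(1 - 4*(-7) - 7*(-7 + 10))*251 = -7*(1 + 28 - 7*3)*251 = -7*(1 + 28 - 21)*251 = -7*8*251 = -56*251 = -14056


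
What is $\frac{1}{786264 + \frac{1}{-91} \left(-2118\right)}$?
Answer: $\frac{91}{71552142} \approx 1.2718 \cdot 10^{-6}$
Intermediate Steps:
$\frac{1}{786264 + \frac{1}{-91} \left(-2118\right)} = \frac{1}{786264 - - \frac{2118}{91}} = \frac{1}{786264 + \frac{2118}{91}} = \frac{1}{\frac{71552142}{91}} = \frac{91}{71552142}$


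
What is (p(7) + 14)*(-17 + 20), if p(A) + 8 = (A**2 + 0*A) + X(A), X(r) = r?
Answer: 186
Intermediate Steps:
p(A) = -8 + A + A**2 (p(A) = -8 + ((A**2 + 0*A) + A) = -8 + ((A**2 + 0) + A) = -8 + (A**2 + A) = -8 + (A + A**2) = -8 + A + A**2)
(p(7) + 14)*(-17 + 20) = ((-8 + 7 + 7**2) + 14)*(-17 + 20) = ((-8 + 7 + 49) + 14)*3 = (48 + 14)*3 = 62*3 = 186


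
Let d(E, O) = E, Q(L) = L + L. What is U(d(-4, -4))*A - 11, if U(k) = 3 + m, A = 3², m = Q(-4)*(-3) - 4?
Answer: 196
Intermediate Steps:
Q(L) = 2*L
m = 20 (m = (2*(-4))*(-3) - 4 = -8*(-3) - 4 = 24 - 4 = 20)
A = 9
U(k) = 23 (U(k) = 3 + 20 = 23)
U(d(-4, -4))*A - 11 = 23*9 - 11 = 207 - 11 = 196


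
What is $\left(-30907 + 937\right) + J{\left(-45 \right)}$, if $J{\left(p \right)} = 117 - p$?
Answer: $-29808$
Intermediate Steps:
$\left(-30907 + 937\right) + J{\left(-45 \right)} = \left(-30907 + 937\right) + \left(117 - -45\right) = -29970 + \left(117 + 45\right) = -29970 + 162 = -29808$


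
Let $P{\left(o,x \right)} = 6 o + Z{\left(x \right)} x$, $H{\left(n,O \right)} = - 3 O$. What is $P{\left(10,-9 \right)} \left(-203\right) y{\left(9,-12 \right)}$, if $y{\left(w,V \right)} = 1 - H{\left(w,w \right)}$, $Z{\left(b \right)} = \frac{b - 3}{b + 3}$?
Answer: $-238728$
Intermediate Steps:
$Z{\left(b \right)} = \frac{-3 + b}{3 + b}$
$y{\left(w,V \right)} = 1 + 3 w$ ($y{\left(w,V \right)} = 1 - - 3 w = 1 + 3 w$)
$P{\left(o,x \right)} = 6 o + \frac{x \left(-3 + x\right)}{3 + x}$ ($P{\left(o,x \right)} = 6 o + \frac{-3 + x}{3 + x} x = 6 o + \frac{x \left(-3 + x\right)}{3 + x}$)
$P{\left(10,-9 \right)} \left(-203\right) y{\left(9,-12 \right)} = \frac{- 9 \left(-3 - 9\right) + 6 \cdot 10 \left(3 - 9\right)}{3 - 9} \left(-203\right) \left(1 + 3 \cdot 9\right) = \frac{\left(-9\right) \left(-12\right) + 6 \cdot 10 \left(-6\right)}{-6} \left(-203\right) \left(1 + 27\right) = - \frac{108 - 360}{6} \left(-203\right) 28 = \left(- \frac{1}{6}\right) \left(-252\right) \left(-203\right) 28 = 42 \left(-203\right) 28 = \left(-8526\right) 28 = -238728$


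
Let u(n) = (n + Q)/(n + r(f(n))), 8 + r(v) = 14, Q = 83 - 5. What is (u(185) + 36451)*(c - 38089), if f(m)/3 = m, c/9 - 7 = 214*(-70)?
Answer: -1203423681784/191 ≈ -6.3006e+9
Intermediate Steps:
Q = 78
c = -134757 (c = 63 + 9*(214*(-70)) = 63 + 9*(-14980) = 63 - 134820 = -134757)
f(m) = 3*m
r(v) = 6 (r(v) = -8 + 14 = 6)
u(n) = (78 + n)/(6 + n) (u(n) = (n + 78)/(n + 6) = (78 + n)/(6 + n))
(u(185) + 36451)*(c - 38089) = ((78 + 185)/(6 + 185) + 36451)*(-134757 - 38089) = (263/191 + 36451)*(-172846) = (6962404/191)*(-172846) = -1203423681784/191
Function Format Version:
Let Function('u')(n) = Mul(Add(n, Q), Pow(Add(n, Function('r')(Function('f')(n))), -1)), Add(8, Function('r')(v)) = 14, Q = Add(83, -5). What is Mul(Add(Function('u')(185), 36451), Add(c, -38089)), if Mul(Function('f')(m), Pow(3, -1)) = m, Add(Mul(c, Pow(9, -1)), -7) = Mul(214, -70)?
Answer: Rational(-1203423681784, 191) ≈ -6.3006e+9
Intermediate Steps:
Q = 78
c = -134757 (c = Add(63, Mul(9, Mul(214, -70))) = Add(63, Mul(9, -14980)) = Add(63, -134820) = -134757)
Function('f')(m) = Mul(3, m)
Function('r')(v) = 6 (Function('r')(v) = Add(-8, 14) = 6)
Function('u')(n) = Mul(Pow(Add(6, n), -1), Add(78, n)) (Function('u')(n) = Mul(Add(n, 78), Pow(Add(n, 6), -1)) = Mul(Add(78, n), Pow(Add(6, n), -1)) = Mul(Pow(Add(6, n), -1), Add(78, n)))
Mul(Add(Function('u')(185), 36451), Add(c, -38089)) = Mul(Add(Mul(Pow(Add(6, 185), -1), Add(78, 185)), 36451), Add(-134757, -38089)) = Mul(Add(Mul(Pow(191, -1), 263), 36451), -172846) = Mul(Add(Mul(Rational(1, 191), 263), 36451), -172846) = Mul(Add(Rational(263, 191), 36451), -172846) = Mul(Rational(6962404, 191), -172846) = Rational(-1203423681784, 191)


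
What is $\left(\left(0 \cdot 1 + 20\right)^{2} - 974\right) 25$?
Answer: $-14350$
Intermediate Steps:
$\left(\left(0 \cdot 1 + 20\right)^{2} - 974\right) 25 = \left(\left(0 + 20\right)^{2} - 974\right) 25 = \left(20^{2} - 974\right) 25 = \left(400 - 974\right) 25 = \left(-574\right) 25 = -14350$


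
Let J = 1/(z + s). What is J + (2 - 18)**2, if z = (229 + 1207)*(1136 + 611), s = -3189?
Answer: 641408769/2505503 ≈ 256.00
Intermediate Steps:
z = 2508692 (z = 1436*1747 = 2508692)
J = 1/2505503 (J = 1/(2508692 - 3189) = 1/2505503 ≈ 3.9912e-7)
J + (2 - 18)**2 = 1/2505503 + (2 - 18)**2 = 1/2505503 + (-16)**2 = 1/2505503 + 256 = 641408769/2505503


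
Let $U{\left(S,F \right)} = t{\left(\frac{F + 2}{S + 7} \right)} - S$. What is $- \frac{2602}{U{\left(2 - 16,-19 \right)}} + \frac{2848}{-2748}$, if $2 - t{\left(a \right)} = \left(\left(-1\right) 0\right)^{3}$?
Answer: $- \frac{899483}{5496} \approx -163.66$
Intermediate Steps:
$t{\left(a \right)} = 2$ ($t{\left(a \right)} = 2 - \left(\left(-1\right) 0\right)^{3} = 2 - 0^{3} = 2 - 0 = 2 + 0 = 2$)
$U{\left(S,F \right)} = 2 - S$
$- \frac{2602}{U{\left(2 - 16,-19 \right)}} + \frac{2848}{-2748} = - \frac{2602}{2 - \left(2 - 16\right)} + \frac{2848}{-2748} = - \frac{2602}{2 - \left(2 - 16\right)} + 2848 \left(- \frac{1}{2748}\right) = - \frac{2602}{2 - -14} - \frac{712}{687} = - \frac{2602}{2 + 14} - \frac{712}{687} = - \frac{2602}{16} - \frac{712}{687} = \left(-2602\right) \frac{1}{16} - \frac{712}{687} = - \frac{1301}{8} - \frac{712}{687} = - \frac{899483}{5496}$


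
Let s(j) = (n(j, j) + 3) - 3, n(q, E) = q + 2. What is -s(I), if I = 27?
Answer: -29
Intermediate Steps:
n(q, E) = 2 + q
s(j) = 2 + j (s(j) = ((2 + j) + 3) - 3 = (5 + j) - 3 = 2 + j)
-s(I) = -(2 + 27) = -1*29 = -29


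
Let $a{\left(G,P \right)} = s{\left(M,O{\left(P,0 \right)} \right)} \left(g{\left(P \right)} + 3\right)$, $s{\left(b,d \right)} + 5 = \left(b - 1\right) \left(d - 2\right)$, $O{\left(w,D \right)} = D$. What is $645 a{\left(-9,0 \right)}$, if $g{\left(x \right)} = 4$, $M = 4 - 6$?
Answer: $4515$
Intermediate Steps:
$M = -2$ ($M = 4 - 6 = -2$)
$s{\left(b,d \right)} = -5 + \left(-1 + b\right) \left(-2 + d\right)$ ($s{\left(b,d \right)} = -5 + \left(b - 1\right) \left(d - 2\right) = -5 + \left(-1 + b\right) \left(-2 + d\right)$)
$a{\left(G,P \right)} = 7$ ($a{\left(G,P \right)} = \left(-3 - 0 - -4 - 0\right) \left(4 + 3\right) = \left(-3 + 0 + 4 + 0\right) 7 = 1 \cdot 7 = 7$)
$645 a{\left(-9,0 \right)} = 645 \cdot 7 = 4515$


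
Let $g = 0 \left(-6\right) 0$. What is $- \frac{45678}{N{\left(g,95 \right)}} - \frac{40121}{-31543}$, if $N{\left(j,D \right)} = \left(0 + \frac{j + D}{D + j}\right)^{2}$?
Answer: $- \frac{1440781033}{31543} \approx -45677.0$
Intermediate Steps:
$g = 0$ ($g = 0 \cdot 0 = 0$)
$N{\left(j,D \right)} = 1$ ($N{\left(j,D \right)} = \left(0 + \frac{D + j}{D + j}\right)^{2} = \left(0 + 1\right)^{2} = 1^{2} = 1$)
$- \frac{45678}{N{\left(g,95 \right)}} - \frac{40121}{-31543} = - \frac{45678}{1} - \frac{40121}{-31543} = \left(-45678\right) 1 - - \frac{40121}{31543} = -45678 + \frac{40121}{31543} = - \frac{1440781033}{31543}$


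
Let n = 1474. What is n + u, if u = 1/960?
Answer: 1415041/960 ≈ 1474.0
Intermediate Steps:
u = 1/960 ≈ 0.0010417
n + u = 1474 + 1/960 = 1415041/960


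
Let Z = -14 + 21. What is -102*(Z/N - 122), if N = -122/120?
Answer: 801924/61 ≈ 13146.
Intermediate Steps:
Z = 7
N = -61/60 (N = -122*1/120 = -61/60 ≈ -1.0167)
-102*(Z/N - 122) = -102*(7/(-61/60) - 122) = -102*(7*(-60/61) - 122) = -102*(-420/61 - 122) = -102*(-7862/61) = 801924/61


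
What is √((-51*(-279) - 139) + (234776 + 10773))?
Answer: √259639 ≈ 509.55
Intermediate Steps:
√((-51*(-279) - 139) + (234776 + 10773)) = √((14229 - 139) + 245549) = √(14090 + 245549) = √259639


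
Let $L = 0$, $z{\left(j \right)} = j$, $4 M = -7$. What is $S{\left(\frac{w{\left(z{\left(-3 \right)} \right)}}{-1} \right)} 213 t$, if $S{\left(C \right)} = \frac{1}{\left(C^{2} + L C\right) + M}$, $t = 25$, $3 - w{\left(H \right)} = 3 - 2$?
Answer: $\frac{7100}{3} \approx 2366.7$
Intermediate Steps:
$M = - \frac{7}{4}$ ($M = \frac{1}{4} \left(-7\right) = - \frac{7}{4} \approx -1.75$)
$w{\left(H \right)} = 2$ ($w{\left(H \right)} = 3 - \left(3 - 2\right) = 3 - 1 = 2$)
$S{\left(C \right)} = \frac{1}{- \frac{7}{4} + C^{2}}$ ($S{\left(C \right)} = \frac{1}{\left(C^{2} + 0 C\right) - \frac{7}{4}} = \frac{1}{\left(C^{2} + 0\right) - \frac{7}{4}} = \frac{1}{C^{2} - \frac{7}{4}} = \frac{1}{- \frac{7}{4} + C^{2}}$)
$S{\left(\frac{w{\left(z{\left(-3 \right)} \right)}}{-1} \right)} 213 t = \frac{4}{-7 + 4 \left(\frac{2}{-1}\right)^{2}} \cdot 213 \cdot 25 = \frac{4}{-7 + 4 \left(2 \left(-1\right)\right)^{2}} \cdot 213 \cdot 25 = \frac{4}{-7 + 4 \left(-2\right)^{2}} \cdot 213 \cdot 25 = \frac{4}{-7 + 4 \cdot 4} \cdot 213 \cdot 25 = \frac{4}{-7 + 16} \cdot 213 \cdot 25 = \frac{4}{9} \cdot 213 \cdot 25 = \frac{284}{3} \cdot 25 = \frac{7100}{3}$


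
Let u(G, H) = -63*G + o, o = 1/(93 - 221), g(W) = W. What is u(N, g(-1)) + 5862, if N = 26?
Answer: 540671/128 ≈ 4224.0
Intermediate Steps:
o = -1/128 (o = 1/(-128) = -1/128 ≈ -0.0078125)
u(G, H) = -1/128 - 63*G (u(G, H) = -63*G - 1/128 = -1/128 - 63*G)
u(N, g(-1)) + 5862 = (-1/128 - 63*26) + 5862 = (-1/128 - 1638) + 5862 = -209665/128 + 5862 = 540671/128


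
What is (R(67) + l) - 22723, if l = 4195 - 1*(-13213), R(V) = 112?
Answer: -5203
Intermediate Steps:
l = 17408 (l = 4195 + 13213 = 17408)
(R(67) + l) - 22723 = (112 + 17408) - 22723 = 17520 - 22723 = -5203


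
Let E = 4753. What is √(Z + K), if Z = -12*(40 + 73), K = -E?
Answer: I*√6109 ≈ 78.16*I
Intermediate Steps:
K = -4753 (K = -1*4753 = -4753)
Z = -1356 (Z = -12*113 = -1356)
√(Z + K) = √(-1356 - 4753) = √(-6109) = I*√6109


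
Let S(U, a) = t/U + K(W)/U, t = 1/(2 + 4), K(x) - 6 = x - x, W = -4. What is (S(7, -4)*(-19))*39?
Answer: -9139/14 ≈ -652.79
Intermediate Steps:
K(x) = 6 (K(x) = 6 + (x - x) = 6 + 0 = 6)
t = 1/6 ≈ 0.16667
S(U, a) = 37/(6*U) (S(U, a) = 1/(6*U) + 6/U = 37/(6*U))
(S(7, -4)*(-19))*39 = (((37/6)/7)*(-19))*39 = (((37/6)*(1/7))*(-19))*39 = ((37/42)*(-19))*39 = -703/42*39 = -9139/14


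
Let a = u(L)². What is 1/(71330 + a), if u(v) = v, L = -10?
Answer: 1/71430 ≈ 1.4000e-5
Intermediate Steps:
a = 100 (a = (-10)² = 100)
1/(71330 + a) = 1/(71330 + 100) = 1/71430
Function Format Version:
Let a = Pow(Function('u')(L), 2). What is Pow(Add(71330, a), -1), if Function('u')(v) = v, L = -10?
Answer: Rational(1, 71430) ≈ 1.4000e-5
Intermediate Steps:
a = 100 (a = Pow(-10, 2) = 100)
Pow(Add(71330, a), -1) = Pow(Add(71330, 100), -1) = Pow(71430, -1) = Rational(1, 71430)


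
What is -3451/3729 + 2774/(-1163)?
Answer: -14357759/4336827 ≈ -3.3107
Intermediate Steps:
-3451/3729 + 2774/(-1163) = -3451*1/3729 + 2774*(-1/1163) = -3451/3729 - 2774/1163 = -14357759/4336827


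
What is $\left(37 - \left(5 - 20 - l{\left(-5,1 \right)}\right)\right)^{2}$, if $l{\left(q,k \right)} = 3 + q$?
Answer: $2500$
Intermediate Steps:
$\left(37 - \left(5 - 20 - l{\left(-5,1 \right)}\right)\right)^{2} = \left(37 + \left(\left(3 - 5\right) - \left(5 \left(-4\right) + 5\right)\right)\right)^{2} = \left(37 - -13\right)^{2} = \left(37 + \left(-2 + 15\right)\right)^{2} = \left(37 + 13\right)^{2} = 50^{2} = 2500$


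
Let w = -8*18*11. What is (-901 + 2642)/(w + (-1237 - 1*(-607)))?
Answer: -1741/2214 ≈ -0.78636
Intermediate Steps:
w = -1584 (w = -144*11 = -1584)
(-901 + 2642)/(w + (-1237 - 1*(-607))) = (-901 + 2642)/(-1584 + (-1237 - 1*(-607))) = 1741/(-1584 + (-1237 + 607)) = 1741/(-1584 - 630) = 1741/(-2214) = 1741*(-1/2214) = -1741/2214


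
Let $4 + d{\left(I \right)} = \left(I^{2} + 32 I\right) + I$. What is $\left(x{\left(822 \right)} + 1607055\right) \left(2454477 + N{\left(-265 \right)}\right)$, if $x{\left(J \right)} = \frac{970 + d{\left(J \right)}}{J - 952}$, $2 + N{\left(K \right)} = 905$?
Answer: $\frac{51124295425212}{13} \approx 3.9326 \cdot 10^{12}$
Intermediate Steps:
$N{\left(K \right)} = 903$ ($N{\left(K \right)} = -2 + 905 = 903$)
$d{\left(I \right)} = -4 + I^{2} + 33 I$ ($d{\left(I \right)} = -4 + \left(\left(I^{2} + 32 I\right) + I\right) = -4 + \left(I^{2} + 33 I\right) = -4 + I^{2} + 33 I$)
$x{\left(J \right)} = \frac{966 + J^{2} + 33 J}{-952 + J}$ ($x{\left(J \right)} = \frac{970 + \left(-4 + J^{2} + 33 J\right)}{J - 952} = \frac{966 + J^{2} + 33 J}{-952 + J}$)
$\left(x{\left(822 \right)} + 1607055\right) \left(2454477 + N{\left(-265 \right)}\right) = \left(\frac{966 + 822^{2} + 33 \cdot 822}{-952 + 822} + 1607055\right) \left(2454477 + 903\right) = \left(\frac{966 + 675684 + 27126}{-130} + 1607055\right) 2455380 = \left(\left(- \frac{1}{130}\right) 703776 + 1607055\right) 2455380 = \left(- \frac{351888}{65} + 1607055\right) 2455380 = \frac{104106687}{65} \cdot 2455380 = \frac{51124295425212}{13}$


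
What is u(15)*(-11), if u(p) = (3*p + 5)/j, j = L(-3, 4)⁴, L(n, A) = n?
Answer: -550/81 ≈ -6.7901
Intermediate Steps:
j = 81 (j = (-3)⁴ = 81)
u(p) = 5/81 + p/27 (u(p) = (3*p + 5)/81 = (5 + 3*p)*(1/81) = 5/81 + p/27)
u(15)*(-11) = (5/81 + (1/27)*15)*(-11) = (5/81 + 5/9)*(-11) = (50/81)*(-11) = -550/81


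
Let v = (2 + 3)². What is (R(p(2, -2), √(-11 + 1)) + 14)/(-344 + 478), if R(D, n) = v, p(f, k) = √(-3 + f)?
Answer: 39/134 ≈ 0.29104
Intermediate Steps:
v = 25 (v = 5² = 25)
R(D, n) = 25
(R(p(2, -2), √(-11 + 1)) + 14)/(-344 + 478) = (25 + 14)/(-344 + 478) = 39/134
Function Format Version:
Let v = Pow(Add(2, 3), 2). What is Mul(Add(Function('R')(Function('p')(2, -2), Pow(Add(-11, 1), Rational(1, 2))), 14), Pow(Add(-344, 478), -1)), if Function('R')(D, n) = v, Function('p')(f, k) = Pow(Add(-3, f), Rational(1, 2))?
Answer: Rational(39, 134) ≈ 0.29104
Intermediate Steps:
v = 25 (v = Pow(5, 2) = 25)
Function('R')(D, n) = 25
Mul(Add(Function('R')(Function('p')(2, -2), Pow(Add(-11, 1), Rational(1, 2))), 14), Pow(Add(-344, 478), -1)) = Mul(Add(25, 14), Pow(Add(-344, 478), -1)) = Mul(39, Pow(134, -1)) = Mul(39, Rational(1, 134)) = Rational(39, 134)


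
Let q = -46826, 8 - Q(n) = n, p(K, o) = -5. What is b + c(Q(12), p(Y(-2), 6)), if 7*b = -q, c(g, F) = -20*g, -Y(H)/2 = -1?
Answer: 47386/7 ≈ 6769.4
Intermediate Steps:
Y(H) = 2 (Y(H) = -2*(-1) = 2)
Q(n) = 8 - n
b = 46826/7 (b = (-1*(-46826))/7 = (⅐)*46826 = 46826/7 ≈ 6689.4)
b + c(Q(12), p(Y(-2), 6)) = 46826/7 - 20*(8 - 1*12) = 46826/7 - 20*(8 - 12) = 46826/7 - 20*(-4) = 46826/7 + 80 = 47386/7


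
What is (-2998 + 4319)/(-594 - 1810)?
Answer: -1321/2404 ≈ -0.54950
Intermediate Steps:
(-2998 + 4319)/(-594 - 1810) = 1321/(-2404) = 1321*(-1/2404) = -1321/2404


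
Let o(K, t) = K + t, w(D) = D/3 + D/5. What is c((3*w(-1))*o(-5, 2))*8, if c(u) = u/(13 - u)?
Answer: 192/41 ≈ 4.6829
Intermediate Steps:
w(D) = 8*D/15 (w(D) = D*(⅓) + D*(⅕) = D/3 + D/5 = 8*D/15)
c((3*w(-1))*o(-5, 2))*8 = -(3*((8/15)*(-1)))*(-5 + 2)/(-13 + (3*((8/15)*(-1)))*(-5 + 2))*8 = -(3*(-8/15))*(-3)/(-13 + (3*(-8/15))*(-3))*8 = -(-8/5*(-3))/(-13 - 8/5*(-3))*8 = -1*24/5/(-13 + 24/5)*8 = -1*24/5/(-41/5)*8 = -1*24/5*(-5/41)*8 = (24/41)*8 = 192/41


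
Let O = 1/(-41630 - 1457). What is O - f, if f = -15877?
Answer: 684092298/43087 ≈ 15877.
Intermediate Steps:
O = -1/43087 (O = 1/(-43087) = -1/43087 ≈ -2.3209e-5)
O - f = -1/43087 - 1*(-15877) = -1/43087 + 15877 = 684092298/43087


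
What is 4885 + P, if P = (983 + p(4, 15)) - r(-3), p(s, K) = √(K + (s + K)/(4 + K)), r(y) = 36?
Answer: 5836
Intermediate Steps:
p(s, K) = √(K + (K + s)/(4 + K))
P = 951 (P = (983 + √((15 + 4 + 15*(4 + 15))/(4 + 15))) - 1*36 = (983 + √((15 + 4 + 15*19)/19)) - 36 = (983 + √((15 + 4 + 285)/19)) - 36 = (983 + √((1/19)*304)) - 36 = (983 + √16) - 36 = (983 + 4) - 36 = 987 - 36 = 951)
4885 + P = 4885 + 951 = 5836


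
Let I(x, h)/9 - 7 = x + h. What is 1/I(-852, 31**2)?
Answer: 1/1044 ≈ 0.00095785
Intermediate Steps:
I(x, h) = 63 + 9*h + 9*x (I(x, h) = 63 + 9*(x + h) = 63 + 9*(h + x) = 63 + (9*h + 9*x) = 63 + 9*h + 9*x)
1/I(-852, 31**2) = 1/(63 + 9*31**2 + 9*(-852)) = 1/(63 + 9*961 - 7668) = 1/(63 + 8649 - 7668) = 1/1044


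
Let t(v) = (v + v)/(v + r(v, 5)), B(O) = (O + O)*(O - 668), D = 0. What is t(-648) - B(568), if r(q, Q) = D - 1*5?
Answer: 74182096/653 ≈ 1.1360e+5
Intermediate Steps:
r(q, Q) = -5 (r(q, Q) = 0 - 1*5 = 0 - 5 = -5)
B(O) = 2*O*(-668 + O) (B(O) = (2*O)*(-668 + O) = 2*O*(-668 + O))
t(v) = 2*v/(-5 + v) (t(v) = (v + v)/(v - 5) = (2*v)/(-5 + v) = 2*v/(-5 + v))
t(-648) - B(568) = 2*(-648)/(-5 - 648) - 2*568*(-668 + 568) = 2*(-648)/(-653) - 2*568*(-100) = 2*(-648)*(-1/653) - 1*(-113600) = 1296/653 + 113600 = 74182096/653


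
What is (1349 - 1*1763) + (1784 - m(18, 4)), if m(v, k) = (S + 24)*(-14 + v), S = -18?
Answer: 1346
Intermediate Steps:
m(v, k) = -84 + 6*v (m(v, k) = (-18 + 24)*(-14 + v) = 6*(-14 + v) = -84 + 6*v)
(1349 - 1*1763) + (1784 - m(18, 4)) = (1349 - 1*1763) + (1784 - (-84 + 6*18)) = (1349 - 1763) + (1784 - (-84 + 108)) = -414 + (1784 - 1*24) = -414 + (1784 - 24) = -414 + 1760 = 1346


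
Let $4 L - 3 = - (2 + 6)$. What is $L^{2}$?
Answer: $\frac{25}{16} \approx 1.5625$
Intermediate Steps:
$L = - \frac{5}{4}$ ($L = \frac{3}{4} + \frac{\left(-1\right) \left(2 + 6\right)}{4} = \frac{3}{4} + \frac{\left(-1\right) 8}{4} = \frac{3}{4} + \frac{1}{4} \left(-8\right) = \frac{3}{4} - 2 = - \frac{5}{4} \approx -1.25$)
$L^{2} = \left(- \frac{5}{4}\right)^{2} = \frac{25}{16}$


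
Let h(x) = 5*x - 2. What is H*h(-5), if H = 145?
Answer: -3915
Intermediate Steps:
h(x) = -2 + 5*x
H*h(-5) = 145*(-2 + 5*(-5)) = 145*(-2 - 25) = 145*(-27) = -3915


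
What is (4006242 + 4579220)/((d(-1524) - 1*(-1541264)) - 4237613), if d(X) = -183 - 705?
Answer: -8585462/2697237 ≈ -3.1831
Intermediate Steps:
d(X) = -888
(4006242 + 4579220)/((d(-1524) - 1*(-1541264)) - 4237613) = (4006242 + 4579220)/((-888 - 1*(-1541264)) - 4237613) = 8585462/((-888 + 1541264) - 4237613) = 8585462/(1540376 - 4237613) = 8585462/(-2697237) = 8585462*(-1/2697237) = -8585462/2697237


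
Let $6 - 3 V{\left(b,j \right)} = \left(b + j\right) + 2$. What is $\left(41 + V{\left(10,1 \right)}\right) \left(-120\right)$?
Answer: $-4640$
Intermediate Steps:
$V{\left(b,j \right)} = \frac{4}{3} - \frac{b}{3} - \frac{j}{3}$ ($V{\left(b,j \right)} = 2 - \frac{\left(b + j\right) + 2}{3} = 2 - \frac{2 + b + j}{3} = 2 - \left(\frac{2}{3} + \frac{b}{3} + \frac{j}{3}\right) = \frac{4}{3} - \frac{b}{3} - \frac{j}{3}$)
$\left(41 + V{\left(10,1 \right)}\right) \left(-120\right) = \left(41 - \frac{7}{3}\right) \left(-120\right) = \frac{116}{3} \left(-120\right) = -4640$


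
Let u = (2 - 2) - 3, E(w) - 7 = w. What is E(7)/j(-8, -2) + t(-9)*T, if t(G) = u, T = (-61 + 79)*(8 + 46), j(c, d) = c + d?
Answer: -14587/5 ≈ -2917.4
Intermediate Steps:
E(w) = 7 + w
u = -3 (u = 0 - 3 = -3)
T = 972 (T = 18*54 = 972)
t(G) = -3
E(7)/j(-8, -2) + t(-9)*T = (7 + 7)/(-8 - 2) - 3*972 = 14/(-10) - 2916 = 14*(-⅒) - 2916 = -7/5 - 2916 = -14587/5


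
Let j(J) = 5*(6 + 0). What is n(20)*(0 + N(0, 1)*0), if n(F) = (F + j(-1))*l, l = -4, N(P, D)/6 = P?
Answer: 0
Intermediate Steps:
N(P, D) = 6*P
j(J) = 30 (j(J) = 5*6 = 30)
n(F) = -120 - 4*F (n(F) = (F + 30)*(-4) = (30 + F)*(-4) = -120 - 4*F)
n(20)*(0 + N(0, 1)*0) = (-120 - 4*20)*(0 + (6*0)*0) = (-120 - 80)*(0 + 0*0) = -200*(0 + 0) = -200*0 = 0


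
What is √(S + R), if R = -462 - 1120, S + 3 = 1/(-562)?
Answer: 49*I*√208502/562 ≈ 39.812*I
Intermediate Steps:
S = -1687/562 (S = -3 + 1/(-562) = -3 - 1/562 = -1687/562 ≈ -3.0018)
R = -1582
√(S + R) = √(-1687/562 - 1582) = √(-890771/562) = 49*I*√208502/562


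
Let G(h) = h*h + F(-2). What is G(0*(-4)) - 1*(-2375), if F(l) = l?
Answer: 2373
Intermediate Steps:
G(h) = -2 + h² (G(h) = h*h - 2 = h² - 2 = -2 + h²)
G(0*(-4)) - 1*(-2375) = (-2 + (0*(-4))²) - 1*(-2375) = (-2 + 0²) + 2375 = (-2 + 0) + 2375 = -2 + 2375 = 2373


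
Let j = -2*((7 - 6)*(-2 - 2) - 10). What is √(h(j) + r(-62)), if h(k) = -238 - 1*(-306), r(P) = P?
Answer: √6 ≈ 2.4495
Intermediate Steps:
j = 28 (j = -2*(1*(-4) - 10) = -2*(-4 - 10) = -2*(-14) = 28)
h(k) = 68 (h(k) = -238 + 306 = 68)
√(h(j) + r(-62)) = √(68 - 62) = √6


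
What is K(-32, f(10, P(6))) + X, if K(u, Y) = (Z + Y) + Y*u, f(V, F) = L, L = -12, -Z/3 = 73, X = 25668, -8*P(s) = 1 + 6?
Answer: 25821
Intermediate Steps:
P(s) = -7/8 (P(s) = -(1 + 6)/8 = -1/8*7 = -7/8)
Z = -219 (Z = -3*73 = -219)
f(V, F) = -12
K(u, Y) = -219 + Y + Y*u (K(u, Y) = (-219 + Y) + Y*u = -219 + Y + Y*u)
K(-32, f(10, P(6))) + X = (-219 - 12 - 12*(-32)) + 25668 = (-219 - 12 + 384) + 25668 = 153 + 25668 = 25821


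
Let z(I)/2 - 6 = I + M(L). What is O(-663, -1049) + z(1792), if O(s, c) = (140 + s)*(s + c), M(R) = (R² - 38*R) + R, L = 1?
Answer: 898900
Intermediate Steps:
M(R) = R² - 37*R
z(I) = -60 + 2*I (z(I) = 12 + 2*(I + 1*(-37 + 1)) = 12 + 2*(I + 1*(-36)) = 12 + 2*(I - 36) = 12 + 2*(-36 + I) = 12 + (-72 + 2*I) = -60 + 2*I)
O(s, c) = (140 + s)*(c + s)
O(-663, -1049) + z(1792) = ((-663)² + 140*(-1049) + 140*(-663) - 1049*(-663)) + (-60 + 2*1792) = (439569 - 146860 - 92820 + 695487) + (-60 + 3584) = 895376 + 3524 = 898900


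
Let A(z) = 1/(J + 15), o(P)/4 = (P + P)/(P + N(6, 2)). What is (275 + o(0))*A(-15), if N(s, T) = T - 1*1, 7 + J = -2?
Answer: 275/6 ≈ 45.833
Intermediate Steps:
J = -9 (J = -7 - 2 = -9)
N(s, T) = -1 + T (N(s, T) = T - 1 = -1 + T)
o(P) = 8*P/(1 + P) (o(P) = 4*((P + P)/(P + (-1 + 2))) = 4*((2*P)/(P + 1)) = 4*((2*P)/(1 + P)) = 4*(2*P/(1 + P)) = 8*P/(1 + P))
A(z) = ⅙ (A(z) = 1/(-9 + 15) = 1/6 = ⅙)
(275 + o(0))*A(-15) = (275 + 8*0/(1 + 0))*(⅙) = (275 + 8*0/1)*(⅙) = (275 + 8*0*1)*(⅙) = (275 + 0)*(⅙) = 275*(⅙) = 275/6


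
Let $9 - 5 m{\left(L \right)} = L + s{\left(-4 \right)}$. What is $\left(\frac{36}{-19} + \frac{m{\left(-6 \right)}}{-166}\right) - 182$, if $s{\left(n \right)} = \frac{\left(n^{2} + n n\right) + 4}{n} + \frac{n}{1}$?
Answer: $- \frac{1450276}{7885} \approx -183.93$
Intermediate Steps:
$s{\left(n \right)} = n + \frac{4 + 2 n^{2}}{n}$ ($s{\left(n \right)} = \frac{\left(n^{2} + n^{2}\right) + 4}{n} + n 1 = \frac{2 n^{2} + 4}{n} + n = \frac{4 + 2 n^{2}}{n} + n = n + \frac{4 + 2 n^{2}}{n}$)
$m{\left(L \right)} = \frac{22}{5} - \frac{L}{5}$ ($m{\left(L \right)} = \frac{9}{5} - \frac{L + \left(3 \left(-4\right) + \frac{4}{-4}\right)}{5} = \frac{9}{5} - \frac{L + \left(-12 + 4 \left(- \frac{1}{4}\right)\right)}{5} = \frac{9}{5} - \frac{L - 13}{5} = \frac{9}{5} - \frac{-13 + L}{5} = \frac{9}{5} - \left(- \frac{13}{5} + \frac{L}{5}\right) = \frac{22}{5} - \frac{L}{5}$)
$\left(\frac{36}{-19} + \frac{m{\left(-6 \right)}}{-166}\right) - 182 = \left(\frac{36}{-19} + \frac{\frac{22}{5} - - \frac{6}{5}}{-166}\right) - 182 = \left(36 \left(- \frac{1}{19}\right) + \left(\frac{22}{5} + \frac{6}{5}\right) \left(- \frac{1}{166}\right)\right) - 182 = \left(- \frac{36}{19} + \frac{28}{5} \left(- \frac{1}{166}\right)\right) - 182 = \left(- \frac{36}{19} - \frac{14}{415}\right) - 182 = - \frac{15206}{7885} - 182 = - \frac{1450276}{7885}$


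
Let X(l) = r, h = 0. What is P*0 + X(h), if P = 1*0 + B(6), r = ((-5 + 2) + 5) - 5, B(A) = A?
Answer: -3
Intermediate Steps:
r = -3 (r = (-3 + 5) - 5 = 2 - 5 = -3)
X(l) = -3
P = 6 (P = 1*0 + 6 = 0 + 6 = 6)
P*0 + X(h) = 6*0 - 3 = 0 - 3 = -3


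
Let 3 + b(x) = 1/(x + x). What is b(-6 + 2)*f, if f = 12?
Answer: -75/2 ≈ -37.500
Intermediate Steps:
b(x) = -3 + 1/(2*x) (b(x) = -3 + 1/(x + x) = -3 + 1/(2*x))
b(-6 + 2)*f = (-3 + 1/(2*(-6 + 2)))*12 = (-3 + (½)/(-4))*12 = (-3 + (½)*(-¼))*12 = (-3 - ⅛)*12 = -25/8*12 = -75/2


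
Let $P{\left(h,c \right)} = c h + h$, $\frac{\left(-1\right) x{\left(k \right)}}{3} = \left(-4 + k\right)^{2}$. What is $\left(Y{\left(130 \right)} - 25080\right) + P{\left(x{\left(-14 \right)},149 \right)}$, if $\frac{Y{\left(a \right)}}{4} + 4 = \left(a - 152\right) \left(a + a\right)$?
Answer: $-193776$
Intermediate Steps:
$Y{\left(a \right)} = -16 + 8 a \left(-152 + a\right)$ ($Y{\left(a \right)} = -16 + 4 \left(a - 152\right) \left(a + a\right) = -16 + 4 \left(-152 + a\right) 2 a = -16 + 4 \cdot 2 a \left(-152 + a\right) = -16 + 8 a \left(-152 + a\right)$)
$x{\left(k \right)} = - 3 \left(-4 + k\right)^{2}$
$P{\left(h,c \right)} = h + c h$
$\left(Y{\left(130 \right)} - 25080\right) + P{\left(x{\left(-14 \right)},149 \right)} = \left(\left(-16 - 158080 + 8 \cdot 130^{2}\right) - 25080\right) + - 3 \left(-4 - 14\right)^{2} \left(1 + 149\right) = \left(\left(-16 - 158080 + 8 \cdot 16900\right) - 25080\right) + - 3 \left(-18\right)^{2} \cdot 150 = \left(\left(-16 - 158080 + 135200\right) - 25080\right) + \left(-3\right) 324 \cdot 150 = \left(-22896 - 25080\right) - 145800 = -47976 - 145800 = -193776$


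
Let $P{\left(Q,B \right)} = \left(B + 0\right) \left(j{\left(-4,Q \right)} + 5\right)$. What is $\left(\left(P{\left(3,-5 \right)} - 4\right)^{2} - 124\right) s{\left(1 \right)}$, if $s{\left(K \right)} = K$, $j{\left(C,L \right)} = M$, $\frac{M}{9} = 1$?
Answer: $5352$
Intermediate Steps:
$M = 9$ ($M = 9 \cdot 1 = 9$)
$j{\left(C,L \right)} = 9$
$P{\left(Q,B \right)} = 14 B$ ($P{\left(Q,B \right)} = \left(B + 0\right) \left(9 + 5\right) = B 14 = 14 B$)
$\left(\left(P{\left(3,-5 \right)} - 4\right)^{2} - 124\right) s{\left(1 \right)} = \left(\left(14 \left(-5\right) - 4\right)^{2} - 124\right) 1 = \left(\left(-70 - 4\right)^{2} - 124\right) 1 = \left(\left(-74\right)^{2} - 124\right) 1 = \left(5476 - 124\right) 1 = 5352 \cdot 1 = 5352$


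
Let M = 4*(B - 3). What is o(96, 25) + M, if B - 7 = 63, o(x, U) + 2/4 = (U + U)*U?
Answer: 3035/2 ≈ 1517.5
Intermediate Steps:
o(x, U) = -½ + 2*U² (o(x, U) = -½ + (U + U)*U = -½ + (2*U)*U = -½ + 2*U²)
B = 70 (B = 7 + 63 = 70)
M = 268 (M = 4*(70 - 3) = 4*67 = 268)
o(96, 25) + M = (-½ + 2*25²) + 268 = (-½ + 2*625) + 268 = (-½ + 1250) + 268 = 2499/2 + 268 = 3035/2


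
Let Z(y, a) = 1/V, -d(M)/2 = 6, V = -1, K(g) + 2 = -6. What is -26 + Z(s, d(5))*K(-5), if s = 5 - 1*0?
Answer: -18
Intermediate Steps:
K(g) = -8 (K(g) = -2 - 6 = -8)
s = 5 (s = 5 + 0 = 5)
d(M) = -12 (d(M) = -2*6 = -12)
Z(y, a) = -1 (Z(y, a) = 1/(-1) = -1)
-26 + Z(s, d(5))*K(-5) = -26 - 1*(-8) = -26 + 8 = -18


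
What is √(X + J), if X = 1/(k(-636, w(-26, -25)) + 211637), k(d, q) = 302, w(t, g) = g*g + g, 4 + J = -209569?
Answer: I*√9413629295537194/211939 ≈ 457.79*I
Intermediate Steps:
J = -209573 (J = -4 - 209569 = -209573)
w(t, g) = g + g² (w(t, g) = g² + g = g + g²)
X = 1/211939 (X = 1/(302 + 211637) = 1/211939 ≈ 4.7183e-6)
√(X + J) = √(1/211939 - 209573) = √(-44416692046/211939) = I*√9413629295537194/211939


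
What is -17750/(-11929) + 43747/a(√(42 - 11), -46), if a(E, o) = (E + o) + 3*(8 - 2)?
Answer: -14598657214/8982537 - 43747*√31/753 ≈ -1948.7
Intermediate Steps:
a(E, o) = 18 + E + o (a(E, o) = (E + o) + 3*6 = (E + o) + 18 = 18 + E + o)
-17750/(-11929) + 43747/a(√(42 - 11), -46) = -17750/(-11929) + 43747/(18 + √(42 - 11) - 46) = -17750*(-1/11929) + 43747/(18 + √31 - 46) = 17750/11929 + 43747/(-28 + √31)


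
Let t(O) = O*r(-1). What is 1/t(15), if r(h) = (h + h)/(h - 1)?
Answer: 1/15 ≈ 0.066667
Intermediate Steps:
r(h) = 2*h/(-1 + h) (r(h) = (2*h)/(-1 + h) = 2*h/(-1 + h))
t(O) = O (t(O) = O*(2*(-1)/(-1 - 1)) = O*(2*(-1)/(-2)) = O*(2*(-1)*(-½)) = O*1 = O)
1/t(15) = 1/15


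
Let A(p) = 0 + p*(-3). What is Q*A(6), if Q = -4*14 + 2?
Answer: 972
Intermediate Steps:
Q = -54 (Q = -56 + 2 = -54)
A(p) = -3*p (A(p) = 0 - 3*p = -3*p)
Q*A(6) = -(-162)*6 = -54*(-18) = 972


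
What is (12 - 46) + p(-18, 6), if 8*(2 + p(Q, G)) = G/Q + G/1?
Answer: -847/24 ≈ -35.292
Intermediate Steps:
p(Q, G) = -2 + G/8 + G/(8*Q) (p(Q, G) = -2 + (G/Q + G/1)/8 = -2 + (G/Q + G*1)/8 = -2 + (G/Q + G)/8 = -2 + (G + G/Q)/8 = -2 + (G/8 + G/(8*Q)) = -2 + G/8 + G/(8*Q))
(12 - 46) + p(-18, 6) = (12 - 46) + (⅛)*(6 - 18*(-16 + 6))/(-18) = -34 + (⅛)*(-1/18)*(6 - 18*(-10)) = -34 + (⅛)*(-1/18)*(6 + 180) = -34 + (⅛)*(-1/18)*186 = -34 - 31/24 = -847/24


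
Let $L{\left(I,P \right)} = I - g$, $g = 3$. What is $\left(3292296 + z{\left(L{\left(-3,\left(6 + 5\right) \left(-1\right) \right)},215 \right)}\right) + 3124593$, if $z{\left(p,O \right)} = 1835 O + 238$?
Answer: $6811652$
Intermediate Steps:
$L{\left(I,P \right)} = -3 + I$ ($L{\left(I,P \right)} = I - 3 = -3 + I$)
$z{\left(p,O \right)} = 238 + 1835 O$
$\left(3292296 + z{\left(L{\left(-3,\left(6 + 5\right) \left(-1\right) \right)},215 \right)}\right) + 3124593 = \left(3292296 + \left(238 + 1835 \cdot 215\right)\right) + 3124593 = \left(3292296 + \left(238 + 394525\right)\right) + 3124593 = \left(3292296 + 394763\right) + 3124593 = 3687059 + 3124593 = 6811652$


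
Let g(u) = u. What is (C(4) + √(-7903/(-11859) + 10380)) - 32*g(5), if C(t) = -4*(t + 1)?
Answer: -180 + √1459894166457/11859 ≈ -78.115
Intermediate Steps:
C(t) = -4 - 4*t (C(t) = -4*(1 + t) = -4 - 4*t)
(C(4) + √(-7903/(-11859) + 10380)) - 32*g(5) = ((-4 - 4*4) + √(-7903/(-11859) + 10380)) - 32*5 = ((-4 - 16) + √(-7903*(-1/11859) + 10380)) - 160 = (-20 + √(7903/11859 + 10380)) - 160 = (-20 + √(123104323/11859)) - 160 = (-20 + √1459894166457/11859) - 160 = -180 + √1459894166457/11859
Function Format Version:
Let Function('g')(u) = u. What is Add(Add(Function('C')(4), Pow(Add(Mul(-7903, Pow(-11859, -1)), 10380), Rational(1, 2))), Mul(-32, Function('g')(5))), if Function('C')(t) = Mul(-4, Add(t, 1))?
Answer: Add(-180, Mul(Rational(1, 11859), Pow(1459894166457, Rational(1, 2)))) ≈ -78.115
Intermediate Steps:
Function('C')(t) = Add(-4, Mul(-4, t)) (Function('C')(t) = Mul(-4, Add(1, t)) = Add(-4, Mul(-4, t)))
Add(Add(Function('C')(4), Pow(Add(Mul(-7903, Pow(-11859, -1)), 10380), Rational(1, 2))), Mul(-32, Function('g')(5))) = Add(Add(Add(-4, Mul(-4, 4)), Pow(Add(Mul(-7903, Pow(-11859, -1)), 10380), Rational(1, 2))), Mul(-32, 5)) = Add(Add(Add(-4, -16), Pow(Add(Mul(-7903, Rational(-1, 11859)), 10380), Rational(1, 2))), -160) = Add(Add(-20, Pow(Add(Rational(7903, 11859), 10380), Rational(1, 2))), -160) = Add(Add(-20, Pow(Rational(123104323, 11859), Rational(1, 2))), -160) = Add(Add(-20, Mul(Rational(1, 11859), Pow(1459894166457, Rational(1, 2)))), -160) = Add(-180, Mul(Rational(1, 11859), Pow(1459894166457, Rational(1, 2))))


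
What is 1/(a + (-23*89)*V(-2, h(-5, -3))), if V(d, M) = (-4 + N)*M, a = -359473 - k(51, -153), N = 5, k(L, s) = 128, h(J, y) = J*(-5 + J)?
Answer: -1/461951 ≈ -2.1647e-6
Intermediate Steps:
a = -359601 (a = -359473 - 1*128 = -359473 - 128 = -359601)
V(d, M) = M (V(d, M) = (-4 + 5)*M = 1*M = M)
1/(a + (-23*89)*V(-2, h(-5, -3))) = 1/(-359601 + (-23*89)*(-5*(-5 - 5))) = 1/(-359601 - (-10235)*(-10)) = 1/(-359601 - 2047*50) = 1/(-359601 - 102350) = 1/(-461951) = -1/461951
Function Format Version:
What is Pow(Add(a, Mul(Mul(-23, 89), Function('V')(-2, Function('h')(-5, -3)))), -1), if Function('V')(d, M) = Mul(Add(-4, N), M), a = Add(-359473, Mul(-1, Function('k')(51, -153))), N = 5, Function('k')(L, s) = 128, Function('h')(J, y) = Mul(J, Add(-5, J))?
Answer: Rational(-1, 461951) ≈ -2.1647e-6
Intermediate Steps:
a = -359601 (a = Add(-359473, Mul(-1, 128)) = Add(-359473, -128) = -359601)
Function('V')(d, M) = M (Function('V')(d, M) = Mul(Add(-4, 5), M) = Mul(1, M) = M)
Pow(Add(a, Mul(Mul(-23, 89), Function('V')(-2, Function('h')(-5, -3)))), -1) = Pow(Add(-359601, Mul(Mul(-23, 89), Mul(-5, Add(-5, -5)))), -1) = Pow(Add(-359601, Mul(-2047, Mul(-5, -10))), -1) = Pow(Add(-359601, Mul(-2047, 50)), -1) = Pow(Add(-359601, -102350), -1) = Pow(-461951, -1) = Rational(-1, 461951)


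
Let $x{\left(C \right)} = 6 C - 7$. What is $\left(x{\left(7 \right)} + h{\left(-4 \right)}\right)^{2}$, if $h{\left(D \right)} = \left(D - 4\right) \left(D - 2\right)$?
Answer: $6889$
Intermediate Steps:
$h{\left(D \right)} = \left(-4 + D\right) \left(-2 + D\right)$
$x{\left(C \right)} = -7 + 6 C$
$\left(x{\left(7 \right)} + h{\left(-4 \right)}\right)^{2} = \left(\left(-7 + 6 \cdot 7\right) + \left(8 + \left(-4\right)^{2} - -24\right)\right)^{2} = \left(\left(-7 + 42\right) + \left(8 + 16 + 24\right)\right)^{2} = \left(35 + 48\right)^{2} = 83^{2} = 6889$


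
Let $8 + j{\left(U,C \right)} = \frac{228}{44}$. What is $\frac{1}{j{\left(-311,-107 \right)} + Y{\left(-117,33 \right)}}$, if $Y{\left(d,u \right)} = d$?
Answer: $- \frac{11}{1318} \approx -0.008346$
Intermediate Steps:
$j{\left(U,C \right)} = - \frac{31}{11}$ ($j{\left(U,C \right)} = -8 + \frac{228}{44} = -8 + 228 \cdot \frac{1}{44} = -8 + \frac{57}{11} = - \frac{31}{11}$)
$\frac{1}{j{\left(-311,-107 \right)} + Y{\left(-117,33 \right)}} = \frac{1}{- \frac{31}{11} - 117} = \frac{1}{- \frac{1318}{11}} = - \frac{11}{1318}$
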